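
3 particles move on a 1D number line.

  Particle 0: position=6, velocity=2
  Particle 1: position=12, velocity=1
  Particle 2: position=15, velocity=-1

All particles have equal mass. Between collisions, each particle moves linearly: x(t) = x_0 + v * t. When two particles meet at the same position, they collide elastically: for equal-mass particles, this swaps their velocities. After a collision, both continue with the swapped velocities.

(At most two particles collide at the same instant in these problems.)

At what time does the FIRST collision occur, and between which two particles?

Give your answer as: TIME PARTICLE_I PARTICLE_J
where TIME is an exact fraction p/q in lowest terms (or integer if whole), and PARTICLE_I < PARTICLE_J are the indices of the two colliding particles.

Pair (0,1): pos 6,12 vel 2,1 -> gap=6, closing at 1/unit, collide at t=6
Pair (1,2): pos 12,15 vel 1,-1 -> gap=3, closing at 2/unit, collide at t=3/2
Earliest collision: t=3/2 between 1 and 2

Answer: 3/2 1 2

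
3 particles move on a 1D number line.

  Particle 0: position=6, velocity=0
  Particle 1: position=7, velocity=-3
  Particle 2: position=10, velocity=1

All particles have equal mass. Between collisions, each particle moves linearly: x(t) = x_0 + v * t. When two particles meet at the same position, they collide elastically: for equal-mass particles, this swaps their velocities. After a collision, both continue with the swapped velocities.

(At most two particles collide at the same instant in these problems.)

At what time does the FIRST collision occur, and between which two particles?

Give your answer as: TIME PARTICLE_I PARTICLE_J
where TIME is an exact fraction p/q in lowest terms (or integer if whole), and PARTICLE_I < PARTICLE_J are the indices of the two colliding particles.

Answer: 1/3 0 1

Derivation:
Pair (0,1): pos 6,7 vel 0,-3 -> gap=1, closing at 3/unit, collide at t=1/3
Pair (1,2): pos 7,10 vel -3,1 -> not approaching (rel speed -4 <= 0)
Earliest collision: t=1/3 between 0 and 1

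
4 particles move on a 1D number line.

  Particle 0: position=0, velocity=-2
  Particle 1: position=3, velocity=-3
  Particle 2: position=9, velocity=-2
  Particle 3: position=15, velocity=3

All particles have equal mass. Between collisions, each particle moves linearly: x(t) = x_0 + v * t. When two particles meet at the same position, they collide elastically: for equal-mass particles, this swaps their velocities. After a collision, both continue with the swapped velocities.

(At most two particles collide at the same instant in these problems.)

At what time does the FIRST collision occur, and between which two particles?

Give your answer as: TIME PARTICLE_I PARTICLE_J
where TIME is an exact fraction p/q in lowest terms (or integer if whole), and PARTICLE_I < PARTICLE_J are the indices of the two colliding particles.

Pair (0,1): pos 0,3 vel -2,-3 -> gap=3, closing at 1/unit, collide at t=3
Pair (1,2): pos 3,9 vel -3,-2 -> not approaching (rel speed -1 <= 0)
Pair (2,3): pos 9,15 vel -2,3 -> not approaching (rel speed -5 <= 0)
Earliest collision: t=3 between 0 and 1

Answer: 3 0 1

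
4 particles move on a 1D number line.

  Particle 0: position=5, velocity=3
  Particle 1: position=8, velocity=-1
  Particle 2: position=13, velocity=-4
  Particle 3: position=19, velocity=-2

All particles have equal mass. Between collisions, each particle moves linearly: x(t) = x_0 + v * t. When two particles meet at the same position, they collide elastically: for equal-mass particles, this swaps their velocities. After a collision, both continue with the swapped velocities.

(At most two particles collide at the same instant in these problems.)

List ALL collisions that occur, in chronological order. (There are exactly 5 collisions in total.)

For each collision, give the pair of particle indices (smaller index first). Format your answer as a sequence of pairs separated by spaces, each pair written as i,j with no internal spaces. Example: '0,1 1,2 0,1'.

Answer: 0,1 1,2 0,1 2,3 1,2

Derivation:
Collision at t=3/4: particles 0 and 1 swap velocities; positions: p0=29/4 p1=29/4 p2=10 p3=35/2; velocities now: v0=-1 v1=3 v2=-4 v3=-2
Collision at t=8/7: particles 1 and 2 swap velocities; positions: p0=48/7 p1=59/7 p2=59/7 p3=117/7; velocities now: v0=-1 v1=-4 v2=3 v3=-2
Collision at t=5/3: particles 0 and 1 swap velocities; positions: p0=19/3 p1=19/3 p2=10 p3=47/3; velocities now: v0=-4 v1=-1 v2=3 v3=-2
Collision at t=14/5: particles 2 and 3 swap velocities; positions: p0=9/5 p1=26/5 p2=67/5 p3=67/5; velocities now: v0=-4 v1=-1 v2=-2 v3=3
Collision at t=11: particles 1 and 2 swap velocities; positions: p0=-31 p1=-3 p2=-3 p3=38; velocities now: v0=-4 v1=-2 v2=-1 v3=3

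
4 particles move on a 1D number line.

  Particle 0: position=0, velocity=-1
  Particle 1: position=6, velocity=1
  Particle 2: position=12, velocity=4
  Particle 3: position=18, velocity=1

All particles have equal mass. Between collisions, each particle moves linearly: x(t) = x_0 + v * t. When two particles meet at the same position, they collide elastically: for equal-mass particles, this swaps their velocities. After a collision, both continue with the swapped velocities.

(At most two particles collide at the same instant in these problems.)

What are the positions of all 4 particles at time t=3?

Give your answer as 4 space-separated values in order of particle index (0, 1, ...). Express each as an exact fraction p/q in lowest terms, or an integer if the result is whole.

Collision at t=2: particles 2 and 3 swap velocities; positions: p0=-2 p1=8 p2=20 p3=20; velocities now: v0=-1 v1=1 v2=1 v3=4
Advance to t=3 (no further collisions before then); velocities: v0=-1 v1=1 v2=1 v3=4; positions = -3 9 21 24

Answer: -3 9 21 24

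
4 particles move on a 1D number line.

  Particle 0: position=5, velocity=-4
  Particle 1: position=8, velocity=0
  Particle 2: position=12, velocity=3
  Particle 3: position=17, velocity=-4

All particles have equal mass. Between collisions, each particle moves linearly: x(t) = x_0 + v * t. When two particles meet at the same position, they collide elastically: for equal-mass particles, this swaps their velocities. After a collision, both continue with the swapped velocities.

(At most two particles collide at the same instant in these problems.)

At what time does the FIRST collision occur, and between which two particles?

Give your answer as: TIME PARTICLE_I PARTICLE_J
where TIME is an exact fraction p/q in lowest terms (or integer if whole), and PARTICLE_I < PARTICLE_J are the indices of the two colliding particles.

Pair (0,1): pos 5,8 vel -4,0 -> not approaching (rel speed -4 <= 0)
Pair (1,2): pos 8,12 vel 0,3 -> not approaching (rel speed -3 <= 0)
Pair (2,3): pos 12,17 vel 3,-4 -> gap=5, closing at 7/unit, collide at t=5/7
Earliest collision: t=5/7 between 2 and 3

Answer: 5/7 2 3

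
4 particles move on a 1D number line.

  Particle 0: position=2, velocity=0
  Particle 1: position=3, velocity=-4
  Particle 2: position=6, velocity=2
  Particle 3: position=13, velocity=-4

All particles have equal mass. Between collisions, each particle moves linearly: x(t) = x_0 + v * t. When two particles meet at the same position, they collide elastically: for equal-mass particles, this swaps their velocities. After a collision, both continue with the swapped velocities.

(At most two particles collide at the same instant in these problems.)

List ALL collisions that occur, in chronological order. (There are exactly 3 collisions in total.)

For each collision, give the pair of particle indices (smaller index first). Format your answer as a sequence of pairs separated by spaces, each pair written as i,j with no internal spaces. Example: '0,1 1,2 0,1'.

Answer: 0,1 2,3 1,2

Derivation:
Collision at t=1/4: particles 0 and 1 swap velocities; positions: p0=2 p1=2 p2=13/2 p3=12; velocities now: v0=-4 v1=0 v2=2 v3=-4
Collision at t=7/6: particles 2 and 3 swap velocities; positions: p0=-5/3 p1=2 p2=25/3 p3=25/3; velocities now: v0=-4 v1=0 v2=-4 v3=2
Collision at t=11/4: particles 1 and 2 swap velocities; positions: p0=-8 p1=2 p2=2 p3=23/2; velocities now: v0=-4 v1=-4 v2=0 v3=2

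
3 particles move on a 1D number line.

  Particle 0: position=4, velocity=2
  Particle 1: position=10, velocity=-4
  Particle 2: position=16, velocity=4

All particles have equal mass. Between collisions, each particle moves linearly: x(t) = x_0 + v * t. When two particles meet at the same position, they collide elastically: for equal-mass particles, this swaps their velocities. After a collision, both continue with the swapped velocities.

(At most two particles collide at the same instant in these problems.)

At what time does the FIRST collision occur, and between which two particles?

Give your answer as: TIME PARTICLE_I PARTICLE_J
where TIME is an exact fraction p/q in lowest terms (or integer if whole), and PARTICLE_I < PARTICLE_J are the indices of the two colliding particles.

Pair (0,1): pos 4,10 vel 2,-4 -> gap=6, closing at 6/unit, collide at t=1
Pair (1,2): pos 10,16 vel -4,4 -> not approaching (rel speed -8 <= 0)
Earliest collision: t=1 between 0 and 1

Answer: 1 0 1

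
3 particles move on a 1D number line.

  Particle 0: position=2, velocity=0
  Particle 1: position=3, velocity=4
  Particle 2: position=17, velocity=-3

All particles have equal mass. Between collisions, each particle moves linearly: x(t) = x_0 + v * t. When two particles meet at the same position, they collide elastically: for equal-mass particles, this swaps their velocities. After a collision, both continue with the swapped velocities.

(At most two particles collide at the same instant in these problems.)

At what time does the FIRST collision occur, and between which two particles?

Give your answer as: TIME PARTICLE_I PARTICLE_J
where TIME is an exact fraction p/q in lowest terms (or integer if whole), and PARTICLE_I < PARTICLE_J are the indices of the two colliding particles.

Pair (0,1): pos 2,3 vel 0,4 -> not approaching (rel speed -4 <= 0)
Pair (1,2): pos 3,17 vel 4,-3 -> gap=14, closing at 7/unit, collide at t=2
Earliest collision: t=2 between 1 and 2

Answer: 2 1 2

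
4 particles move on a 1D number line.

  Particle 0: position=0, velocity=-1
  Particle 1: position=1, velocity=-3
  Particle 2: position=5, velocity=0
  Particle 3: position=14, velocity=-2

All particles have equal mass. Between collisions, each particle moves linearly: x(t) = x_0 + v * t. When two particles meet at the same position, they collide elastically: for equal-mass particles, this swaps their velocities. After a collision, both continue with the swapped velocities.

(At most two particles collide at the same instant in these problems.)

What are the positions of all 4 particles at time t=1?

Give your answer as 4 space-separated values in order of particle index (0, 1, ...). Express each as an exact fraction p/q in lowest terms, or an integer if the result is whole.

Answer: -2 -1 5 12

Derivation:
Collision at t=1/2: particles 0 and 1 swap velocities; positions: p0=-1/2 p1=-1/2 p2=5 p3=13; velocities now: v0=-3 v1=-1 v2=0 v3=-2
Advance to t=1 (no further collisions before then); velocities: v0=-3 v1=-1 v2=0 v3=-2; positions = -2 -1 5 12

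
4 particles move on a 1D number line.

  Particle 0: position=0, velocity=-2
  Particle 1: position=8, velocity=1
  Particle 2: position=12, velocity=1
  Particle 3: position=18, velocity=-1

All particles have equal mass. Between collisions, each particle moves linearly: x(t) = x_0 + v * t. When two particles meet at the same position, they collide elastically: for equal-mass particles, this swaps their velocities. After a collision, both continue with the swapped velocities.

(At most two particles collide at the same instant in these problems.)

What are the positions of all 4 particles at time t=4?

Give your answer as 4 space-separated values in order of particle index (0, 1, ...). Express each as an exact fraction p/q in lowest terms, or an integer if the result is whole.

Collision at t=3: particles 2 and 3 swap velocities; positions: p0=-6 p1=11 p2=15 p3=15; velocities now: v0=-2 v1=1 v2=-1 v3=1
Advance to t=4 (no further collisions before then); velocities: v0=-2 v1=1 v2=-1 v3=1; positions = -8 12 14 16

Answer: -8 12 14 16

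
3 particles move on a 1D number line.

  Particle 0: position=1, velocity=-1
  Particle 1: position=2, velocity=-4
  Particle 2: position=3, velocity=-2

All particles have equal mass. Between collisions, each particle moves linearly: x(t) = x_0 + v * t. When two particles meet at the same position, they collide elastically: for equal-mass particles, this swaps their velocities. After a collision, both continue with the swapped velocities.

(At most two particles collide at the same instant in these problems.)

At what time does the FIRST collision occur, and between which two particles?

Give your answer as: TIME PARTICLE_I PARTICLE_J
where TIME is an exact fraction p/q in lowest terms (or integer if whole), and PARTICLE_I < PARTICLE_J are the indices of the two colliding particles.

Pair (0,1): pos 1,2 vel -1,-4 -> gap=1, closing at 3/unit, collide at t=1/3
Pair (1,2): pos 2,3 vel -4,-2 -> not approaching (rel speed -2 <= 0)
Earliest collision: t=1/3 between 0 and 1

Answer: 1/3 0 1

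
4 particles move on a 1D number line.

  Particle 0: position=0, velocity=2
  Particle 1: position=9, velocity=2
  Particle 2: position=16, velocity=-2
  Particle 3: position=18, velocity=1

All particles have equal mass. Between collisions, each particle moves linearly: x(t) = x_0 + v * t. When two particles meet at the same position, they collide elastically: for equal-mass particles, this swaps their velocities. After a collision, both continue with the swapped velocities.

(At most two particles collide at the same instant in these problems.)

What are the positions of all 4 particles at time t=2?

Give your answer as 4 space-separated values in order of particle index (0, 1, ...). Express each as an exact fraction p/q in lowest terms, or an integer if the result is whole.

Answer: 4 12 13 20

Derivation:
Collision at t=7/4: particles 1 and 2 swap velocities; positions: p0=7/2 p1=25/2 p2=25/2 p3=79/4; velocities now: v0=2 v1=-2 v2=2 v3=1
Advance to t=2 (no further collisions before then); velocities: v0=2 v1=-2 v2=2 v3=1; positions = 4 12 13 20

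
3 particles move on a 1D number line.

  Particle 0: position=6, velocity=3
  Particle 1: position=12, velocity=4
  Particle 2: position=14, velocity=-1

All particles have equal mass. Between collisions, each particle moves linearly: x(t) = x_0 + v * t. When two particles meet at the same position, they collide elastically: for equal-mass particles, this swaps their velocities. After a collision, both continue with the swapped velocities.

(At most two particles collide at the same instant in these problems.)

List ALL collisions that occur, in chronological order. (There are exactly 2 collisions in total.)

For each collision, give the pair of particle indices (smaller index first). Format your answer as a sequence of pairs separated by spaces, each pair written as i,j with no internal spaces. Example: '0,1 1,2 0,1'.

Answer: 1,2 0,1

Derivation:
Collision at t=2/5: particles 1 and 2 swap velocities; positions: p0=36/5 p1=68/5 p2=68/5; velocities now: v0=3 v1=-1 v2=4
Collision at t=2: particles 0 and 1 swap velocities; positions: p0=12 p1=12 p2=20; velocities now: v0=-1 v1=3 v2=4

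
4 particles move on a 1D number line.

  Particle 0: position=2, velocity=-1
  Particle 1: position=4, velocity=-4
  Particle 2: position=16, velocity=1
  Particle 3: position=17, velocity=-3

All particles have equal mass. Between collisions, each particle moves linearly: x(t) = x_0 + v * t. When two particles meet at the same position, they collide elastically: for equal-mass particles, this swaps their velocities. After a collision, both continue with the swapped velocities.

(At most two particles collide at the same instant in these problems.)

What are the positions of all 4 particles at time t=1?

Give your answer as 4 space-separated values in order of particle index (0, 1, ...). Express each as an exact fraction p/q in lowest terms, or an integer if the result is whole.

Answer: 0 1 14 17

Derivation:
Collision at t=1/4: particles 2 and 3 swap velocities; positions: p0=7/4 p1=3 p2=65/4 p3=65/4; velocities now: v0=-1 v1=-4 v2=-3 v3=1
Collision at t=2/3: particles 0 and 1 swap velocities; positions: p0=4/3 p1=4/3 p2=15 p3=50/3; velocities now: v0=-4 v1=-1 v2=-3 v3=1
Advance to t=1 (no further collisions before then); velocities: v0=-4 v1=-1 v2=-3 v3=1; positions = 0 1 14 17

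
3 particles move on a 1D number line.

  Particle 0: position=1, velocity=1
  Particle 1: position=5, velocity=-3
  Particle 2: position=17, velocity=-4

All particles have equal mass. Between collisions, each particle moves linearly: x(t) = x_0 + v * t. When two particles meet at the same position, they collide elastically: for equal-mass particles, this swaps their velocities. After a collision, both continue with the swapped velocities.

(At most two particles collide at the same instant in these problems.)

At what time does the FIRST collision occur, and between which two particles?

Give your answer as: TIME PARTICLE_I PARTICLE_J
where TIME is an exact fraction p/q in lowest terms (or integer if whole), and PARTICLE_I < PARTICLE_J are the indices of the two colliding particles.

Pair (0,1): pos 1,5 vel 1,-3 -> gap=4, closing at 4/unit, collide at t=1
Pair (1,2): pos 5,17 vel -3,-4 -> gap=12, closing at 1/unit, collide at t=12
Earliest collision: t=1 between 0 and 1

Answer: 1 0 1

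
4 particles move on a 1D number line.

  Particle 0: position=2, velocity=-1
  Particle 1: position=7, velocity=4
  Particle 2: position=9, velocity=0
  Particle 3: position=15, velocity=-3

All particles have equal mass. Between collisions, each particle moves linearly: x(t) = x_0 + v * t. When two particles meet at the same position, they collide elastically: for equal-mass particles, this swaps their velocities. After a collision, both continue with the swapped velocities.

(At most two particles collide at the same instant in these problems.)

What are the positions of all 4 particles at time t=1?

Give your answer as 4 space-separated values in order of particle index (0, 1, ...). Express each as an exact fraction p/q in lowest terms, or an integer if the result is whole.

Answer: 1 9 11 12

Derivation:
Collision at t=1/2: particles 1 and 2 swap velocities; positions: p0=3/2 p1=9 p2=9 p3=27/2; velocities now: v0=-1 v1=0 v2=4 v3=-3
Advance to t=1 (no further collisions before then); velocities: v0=-1 v1=0 v2=4 v3=-3; positions = 1 9 11 12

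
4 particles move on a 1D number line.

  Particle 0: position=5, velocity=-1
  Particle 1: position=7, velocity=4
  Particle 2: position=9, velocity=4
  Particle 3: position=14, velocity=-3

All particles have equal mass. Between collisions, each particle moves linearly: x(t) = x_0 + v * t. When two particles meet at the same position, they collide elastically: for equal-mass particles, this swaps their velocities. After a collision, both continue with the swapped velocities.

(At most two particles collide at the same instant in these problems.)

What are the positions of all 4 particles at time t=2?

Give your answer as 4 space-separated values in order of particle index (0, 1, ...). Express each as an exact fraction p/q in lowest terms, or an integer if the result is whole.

Collision at t=5/7: particles 2 and 3 swap velocities; positions: p0=30/7 p1=69/7 p2=83/7 p3=83/7; velocities now: v0=-1 v1=4 v2=-3 v3=4
Collision at t=1: particles 1 and 2 swap velocities; positions: p0=4 p1=11 p2=11 p3=13; velocities now: v0=-1 v1=-3 v2=4 v3=4
Advance to t=2 (no further collisions before then); velocities: v0=-1 v1=-3 v2=4 v3=4; positions = 3 8 15 17

Answer: 3 8 15 17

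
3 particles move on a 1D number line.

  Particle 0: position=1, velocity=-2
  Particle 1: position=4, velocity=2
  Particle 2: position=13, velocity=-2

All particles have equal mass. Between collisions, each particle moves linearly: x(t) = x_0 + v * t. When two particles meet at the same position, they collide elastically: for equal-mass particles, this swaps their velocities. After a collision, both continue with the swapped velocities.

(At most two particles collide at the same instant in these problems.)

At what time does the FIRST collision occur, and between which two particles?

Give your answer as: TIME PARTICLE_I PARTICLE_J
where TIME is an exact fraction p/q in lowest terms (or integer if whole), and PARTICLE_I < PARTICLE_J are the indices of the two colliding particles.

Pair (0,1): pos 1,4 vel -2,2 -> not approaching (rel speed -4 <= 0)
Pair (1,2): pos 4,13 vel 2,-2 -> gap=9, closing at 4/unit, collide at t=9/4
Earliest collision: t=9/4 between 1 and 2

Answer: 9/4 1 2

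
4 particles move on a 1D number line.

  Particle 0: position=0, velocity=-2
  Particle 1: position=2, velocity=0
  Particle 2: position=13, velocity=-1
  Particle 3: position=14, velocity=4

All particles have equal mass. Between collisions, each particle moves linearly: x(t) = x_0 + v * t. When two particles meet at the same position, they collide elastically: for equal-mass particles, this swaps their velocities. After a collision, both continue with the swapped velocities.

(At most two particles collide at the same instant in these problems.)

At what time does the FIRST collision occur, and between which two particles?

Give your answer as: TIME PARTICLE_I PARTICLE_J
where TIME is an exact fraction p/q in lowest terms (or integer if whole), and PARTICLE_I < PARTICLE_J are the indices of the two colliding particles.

Answer: 11 1 2

Derivation:
Pair (0,1): pos 0,2 vel -2,0 -> not approaching (rel speed -2 <= 0)
Pair (1,2): pos 2,13 vel 0,-1 -> gap=11, closing at 1/unit, collide at t=11
Pair (2,3): pos 13,14 vel -1,4 -> not approaching (rel speed -5 <= 0)
Earliest collision: t=11 between 1 and 2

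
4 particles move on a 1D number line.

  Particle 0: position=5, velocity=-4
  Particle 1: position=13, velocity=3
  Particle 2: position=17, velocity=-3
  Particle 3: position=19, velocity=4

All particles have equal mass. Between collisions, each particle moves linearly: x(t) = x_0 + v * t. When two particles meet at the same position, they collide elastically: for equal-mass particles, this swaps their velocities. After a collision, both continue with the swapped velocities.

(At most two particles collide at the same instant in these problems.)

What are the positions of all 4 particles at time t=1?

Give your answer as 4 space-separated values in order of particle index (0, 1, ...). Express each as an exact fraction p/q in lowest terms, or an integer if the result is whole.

Answer: 1 14 16 23

Derivation:
Collision at t=2/3: particles 1 and 2 swap velocities; positions: p0=7/3 p1=15 p2=15 p3=65/3; velocities now: v0=-4 v1=-3 v2=3 v3=4
Advance to t=1 (no further collisions before then); velocities: v0=-4 v1=-3 v2=3 v3=4; positions = 1 14 16 23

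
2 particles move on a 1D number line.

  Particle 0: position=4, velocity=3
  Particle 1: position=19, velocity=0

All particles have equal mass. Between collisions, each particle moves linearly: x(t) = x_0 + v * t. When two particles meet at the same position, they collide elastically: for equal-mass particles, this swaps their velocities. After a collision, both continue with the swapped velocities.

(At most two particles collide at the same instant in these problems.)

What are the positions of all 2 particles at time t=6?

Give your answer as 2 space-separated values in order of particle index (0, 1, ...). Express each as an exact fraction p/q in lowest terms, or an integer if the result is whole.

Answer: 19 22

Derivation:
Collision at t=5: particles 0 and 1 swap velocities; positions: p0=19 p1=19; velocities now: v0=0 v1=3
Advance to t=6 (no further collisions before then); velocities: v0=0 v1=3; positions = 19 22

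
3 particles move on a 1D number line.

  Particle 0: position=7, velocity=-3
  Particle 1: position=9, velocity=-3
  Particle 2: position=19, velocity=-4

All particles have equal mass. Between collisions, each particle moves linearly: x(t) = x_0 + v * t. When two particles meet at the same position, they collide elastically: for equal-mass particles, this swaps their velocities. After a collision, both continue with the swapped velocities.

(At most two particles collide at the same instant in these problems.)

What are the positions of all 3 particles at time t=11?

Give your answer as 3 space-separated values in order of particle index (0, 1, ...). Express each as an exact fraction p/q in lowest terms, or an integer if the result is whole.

Answer: -26 -25 -24

Derivation:
Collision at t=10: particles 1 and 2 swap velocities; positions: p0=-23 p1=-21 p2=-21; velocities now: v0=-3 v1=-4 v2=-3
Advance to t=11 (no further collisions before then); velocities: v0=-3 v1=-4 v2=-3; positions = -26 -25 -24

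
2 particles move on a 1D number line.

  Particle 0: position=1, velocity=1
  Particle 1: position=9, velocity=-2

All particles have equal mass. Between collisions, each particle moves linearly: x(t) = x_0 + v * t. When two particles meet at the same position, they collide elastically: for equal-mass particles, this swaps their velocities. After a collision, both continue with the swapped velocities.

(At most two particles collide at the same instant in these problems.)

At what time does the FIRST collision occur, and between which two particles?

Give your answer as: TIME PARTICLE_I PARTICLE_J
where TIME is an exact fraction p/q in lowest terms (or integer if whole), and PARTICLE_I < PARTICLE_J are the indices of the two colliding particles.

Answer: 8/3 0 1

Derivation:
Pair (0,1): pos 1,9 vel 1,-2 -> gap=8, closing at 3/unit, collide at t=8/3
Earliest collision: t=8/3 between 0 and 1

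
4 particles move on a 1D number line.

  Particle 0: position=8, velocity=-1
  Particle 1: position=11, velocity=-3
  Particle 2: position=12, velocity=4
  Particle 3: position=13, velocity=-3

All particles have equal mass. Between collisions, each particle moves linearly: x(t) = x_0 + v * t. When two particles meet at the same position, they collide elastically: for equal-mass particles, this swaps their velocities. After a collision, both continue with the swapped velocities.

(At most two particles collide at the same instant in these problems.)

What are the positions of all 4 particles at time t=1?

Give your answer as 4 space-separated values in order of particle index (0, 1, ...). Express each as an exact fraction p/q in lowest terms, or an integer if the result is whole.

Answer: 7 8 10 16

Derivation:
Collision at t=1/7: particles 2 and 3 swap velocities; positions: p0=55/7 p1=74/7 p2=88/7 p3=88/7; velocities now: v0=-1 v1=-3 v2=-3 v3=4
Advance to t=1 (no further collisions before then); velocities: v0=-1 v1=-3 v2=-3 v3=4; positions = 7 8 10 16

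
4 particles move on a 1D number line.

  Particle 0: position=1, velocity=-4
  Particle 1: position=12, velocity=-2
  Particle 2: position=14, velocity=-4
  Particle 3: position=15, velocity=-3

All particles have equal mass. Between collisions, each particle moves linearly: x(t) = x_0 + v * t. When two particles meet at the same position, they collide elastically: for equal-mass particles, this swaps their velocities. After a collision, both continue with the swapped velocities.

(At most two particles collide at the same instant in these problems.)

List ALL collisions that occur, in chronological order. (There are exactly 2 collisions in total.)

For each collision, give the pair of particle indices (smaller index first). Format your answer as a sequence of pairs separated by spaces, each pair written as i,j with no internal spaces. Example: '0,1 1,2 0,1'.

Collision at t=1: particles 1 and 2 swap velocities; positions: p0=-3 p1=10 p2=10 p3=12; velocities now: v0=-4 v1=-4 v2=-2 v3=-3
Collision at t=3: particles 2 and 3 swap velocities; positions: p0=-11 p1=2 p2=6 p3=6; velocities now: v0=-4 v1=-4 v2=-3 v3=-2

Answer: 1,2 2,3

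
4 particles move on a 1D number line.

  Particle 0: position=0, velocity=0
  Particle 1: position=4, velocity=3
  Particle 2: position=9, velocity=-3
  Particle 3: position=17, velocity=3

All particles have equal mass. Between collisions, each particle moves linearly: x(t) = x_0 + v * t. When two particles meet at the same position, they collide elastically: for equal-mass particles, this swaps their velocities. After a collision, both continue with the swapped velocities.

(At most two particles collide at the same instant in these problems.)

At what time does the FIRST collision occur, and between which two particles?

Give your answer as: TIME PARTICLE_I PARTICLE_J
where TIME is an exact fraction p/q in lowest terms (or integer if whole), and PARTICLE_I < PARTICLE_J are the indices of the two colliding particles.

Pair (0,1): pos 0,4 vel 0,3 -> not approaching (rel speed -3 <= 0)
Pair (1,2): pos 4,9 vel 3,-3 -> gap=5, closing at 6/unit, collide at t=5/6
Pair (2,3): pos 9,17 vel -3,3 -> not approaching (rel speed -6 <= 0)
Earliest collision: t=5/6 between 1 and 2

Answer: 5/6 1 2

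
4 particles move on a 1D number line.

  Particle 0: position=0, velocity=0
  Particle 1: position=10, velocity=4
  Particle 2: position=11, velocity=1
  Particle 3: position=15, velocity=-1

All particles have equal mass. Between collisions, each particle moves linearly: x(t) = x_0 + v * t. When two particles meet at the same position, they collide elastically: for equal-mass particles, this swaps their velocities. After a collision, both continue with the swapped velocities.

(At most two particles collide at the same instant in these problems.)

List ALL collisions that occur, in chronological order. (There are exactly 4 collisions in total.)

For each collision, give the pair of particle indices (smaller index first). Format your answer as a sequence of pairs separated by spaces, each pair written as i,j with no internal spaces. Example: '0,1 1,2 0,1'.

Answer: 1,2 2,3 1,2 0,1

Derivation:
Collision at t=1/3: particles 1 and 2 swap velocities; positions: p0=0 p1=34/3 p2=34/3 p3=44/3; velocities now: v0=0 v1=1 v2=4 v3=-1
Collision at t=1: particles 2 and 3 swap velocities; positions: p0=0 p1=12 p2=14 p3=14; velocities now: v0=0 v1=1 v2=-1 v3=4
Collision at t=2: particles 1 and 2 swap velocities; positions: p0=0 p1=13 p2=13 p3=18; velocities now: v0=0 v1=-1 v2=1 v3=4
Collision at t=15: particles 0 and 1 swap velocities; positions: p0=0 p1=0 p2=26 p3=70; velocities now: v0=-1 v1=0 v2=1 v3=4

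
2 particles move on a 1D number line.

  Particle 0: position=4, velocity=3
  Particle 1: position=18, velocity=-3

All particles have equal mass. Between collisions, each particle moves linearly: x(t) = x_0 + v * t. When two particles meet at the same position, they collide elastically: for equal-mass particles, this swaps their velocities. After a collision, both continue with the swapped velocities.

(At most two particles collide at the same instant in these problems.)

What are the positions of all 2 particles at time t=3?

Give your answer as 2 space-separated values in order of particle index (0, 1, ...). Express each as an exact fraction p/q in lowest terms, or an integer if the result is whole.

Collision at t=7/3: particles 0 and 1 swap velocities; positions: p0=11 p1=11; velocities now: v0=-3 v1=3
Advance to t=3 (no further collisions before then); velocities: v0=-3 v1=3; positions = 9 13

Answer: 9 13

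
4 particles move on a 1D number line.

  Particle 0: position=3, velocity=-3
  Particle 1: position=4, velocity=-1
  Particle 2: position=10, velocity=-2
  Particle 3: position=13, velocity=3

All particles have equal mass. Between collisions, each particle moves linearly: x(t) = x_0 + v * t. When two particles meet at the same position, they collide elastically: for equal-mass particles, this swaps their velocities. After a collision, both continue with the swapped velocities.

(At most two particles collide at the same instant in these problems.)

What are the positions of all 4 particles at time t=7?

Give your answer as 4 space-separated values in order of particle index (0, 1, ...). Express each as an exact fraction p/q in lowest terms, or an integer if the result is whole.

Answer: -18 -4 -3 34

Derivation:
Collision at t=6: particles 1 and 2 swap velocities; positions: p0=-15 p1=-2 p2=-2 p3=31; velocities now: v0=-3 v1=-2 v2=-1 v3=3
Advance to t=7 (no further collisions before then); velocities: v0=-3 v1=-2 v2=-1 v3=3; positions = -18 -4 -3 34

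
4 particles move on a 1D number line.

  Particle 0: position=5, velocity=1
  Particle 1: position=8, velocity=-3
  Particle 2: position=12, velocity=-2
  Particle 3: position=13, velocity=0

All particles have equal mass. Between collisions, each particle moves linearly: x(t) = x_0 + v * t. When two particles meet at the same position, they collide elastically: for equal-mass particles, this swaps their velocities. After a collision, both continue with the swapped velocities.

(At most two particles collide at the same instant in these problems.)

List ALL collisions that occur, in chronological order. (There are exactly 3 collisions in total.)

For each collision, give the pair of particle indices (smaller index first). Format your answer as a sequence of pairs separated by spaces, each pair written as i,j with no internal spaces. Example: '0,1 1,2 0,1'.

Collision at t=3/4: particles 0 and 1 swap velocities; positions: p0=23/4 p1=23/4 p2=21/2 p3=13; velocities now: v0=-3 v1=1 v2=-2 v3=0
Collision at t=7/3: particles 1 and 2 swap velocities; positions: p0=1 p1=22/3 p2=22/3 p3=13; velocities now: v0=-3 v1=-2 v2=1 v3=0
Collision at t=8: particles 2 and 3 swap velocities; positions: p0=-16 p1=-4 p2=13 p3=13; velocities now: v0=-3 v1=-2 v2=0 v3=1

Answer: 0,1 1,2 2,3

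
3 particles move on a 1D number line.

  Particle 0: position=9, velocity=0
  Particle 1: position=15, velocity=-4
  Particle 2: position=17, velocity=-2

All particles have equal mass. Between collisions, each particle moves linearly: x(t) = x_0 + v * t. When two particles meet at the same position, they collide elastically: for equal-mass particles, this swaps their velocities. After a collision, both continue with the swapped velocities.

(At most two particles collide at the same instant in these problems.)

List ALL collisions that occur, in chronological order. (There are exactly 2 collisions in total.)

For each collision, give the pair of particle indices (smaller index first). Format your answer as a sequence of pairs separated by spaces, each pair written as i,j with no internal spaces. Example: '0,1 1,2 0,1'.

Collision at t=3/2: particles 0 and 1 swap velocities; positions: p0=9 p1=9 p2=14; velocities now: v0=-4 v1=0 v2=-2
Collision at t=4: particles 1 and 2 swap velocities; positions: p0=-1 p1=9 p2=9; velocities now: v0=-4 v1=-2 v2=0

Answer: 0,1 1,2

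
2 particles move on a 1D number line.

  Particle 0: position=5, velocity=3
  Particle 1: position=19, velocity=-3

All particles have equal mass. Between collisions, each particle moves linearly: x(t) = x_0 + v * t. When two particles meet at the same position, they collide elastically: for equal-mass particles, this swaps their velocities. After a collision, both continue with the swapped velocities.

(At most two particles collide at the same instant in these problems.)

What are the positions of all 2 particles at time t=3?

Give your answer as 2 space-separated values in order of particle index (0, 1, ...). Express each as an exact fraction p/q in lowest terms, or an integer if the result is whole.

Answer: 10 14

Derivation:
Collision at t=7/3: particles 0 and 1 swap velocities; positions: p0=12 p1=12; velocities now: v0=-3 v1=3
Advance to t=3 (no further collisions before then); velocities: v0=-3 v1=3; positions = 10 14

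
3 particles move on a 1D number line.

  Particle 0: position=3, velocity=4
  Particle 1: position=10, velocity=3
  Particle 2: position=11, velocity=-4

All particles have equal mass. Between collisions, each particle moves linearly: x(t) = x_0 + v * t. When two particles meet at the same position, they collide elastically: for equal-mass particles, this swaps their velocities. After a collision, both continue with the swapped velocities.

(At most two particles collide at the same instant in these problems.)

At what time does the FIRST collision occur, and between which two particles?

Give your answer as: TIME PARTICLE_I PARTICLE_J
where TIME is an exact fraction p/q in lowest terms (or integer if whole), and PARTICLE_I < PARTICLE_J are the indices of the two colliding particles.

Pair (0,1): pos 3,10 vel 4,3 -> gap=7, closing at 1/unit, collide at t=7
Pair (1,2): pos 10,11 vel 3,-4 -> gap=1, closing at 7/unit, collide at t=1/7
Earliest collision: t=1/7 between 1 and 2

Answer: 1/7 1 2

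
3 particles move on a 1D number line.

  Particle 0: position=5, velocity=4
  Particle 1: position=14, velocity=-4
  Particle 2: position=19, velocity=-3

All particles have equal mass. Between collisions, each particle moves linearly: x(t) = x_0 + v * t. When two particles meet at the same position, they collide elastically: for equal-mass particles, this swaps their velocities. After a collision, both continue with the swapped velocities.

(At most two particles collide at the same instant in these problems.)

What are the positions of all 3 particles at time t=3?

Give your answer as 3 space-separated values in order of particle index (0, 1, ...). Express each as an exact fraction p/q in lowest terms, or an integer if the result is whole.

Answer: 2 10 17

Derivation:
Collision at t=9/8: particles 0 and 1 swap velocities; positions: p0=19/2 p1=19/2 p2=125/8; velocities now: v0=-4 v1=4 v2=-3
Collision at t=2: particles 1 and 2 swap velocities; positions: p0=6 p1=13 p2=13; velocities now: v0=-4 v1=-3 v2=4
Advance to t=3 (no further collisions before then); velocities: v0=-4 v1=-3 v2=4; positions = 2 10 17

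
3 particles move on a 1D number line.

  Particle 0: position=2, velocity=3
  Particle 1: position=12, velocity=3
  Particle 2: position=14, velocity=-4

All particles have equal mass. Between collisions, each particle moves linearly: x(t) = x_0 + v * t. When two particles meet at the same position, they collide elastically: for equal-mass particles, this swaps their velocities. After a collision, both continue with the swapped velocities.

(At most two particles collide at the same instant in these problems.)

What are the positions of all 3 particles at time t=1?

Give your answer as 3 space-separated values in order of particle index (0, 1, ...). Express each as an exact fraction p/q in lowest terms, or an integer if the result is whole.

Collision at t=2/7: particles 1 and 2 swap velocities; positions: p0=20/7 p1=90/7 p2=90/7; velocities now: v0=3 v1=-4 v2=3
Advance to t=1 (no further collisions before then); velocities: v0=3 v1=-4 v2=3; positions = 5 10 15

Answer: 5 10 15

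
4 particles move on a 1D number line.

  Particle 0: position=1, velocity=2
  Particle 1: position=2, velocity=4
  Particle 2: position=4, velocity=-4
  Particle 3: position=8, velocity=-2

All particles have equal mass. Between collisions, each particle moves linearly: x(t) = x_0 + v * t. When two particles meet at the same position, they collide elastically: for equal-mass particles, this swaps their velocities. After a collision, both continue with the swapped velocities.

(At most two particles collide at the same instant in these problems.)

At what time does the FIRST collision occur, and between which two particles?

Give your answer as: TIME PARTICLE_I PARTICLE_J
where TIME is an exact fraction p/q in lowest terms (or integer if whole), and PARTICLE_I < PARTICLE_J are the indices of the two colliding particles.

Pair (0,1): pos 1,2 vel 2,4 -> not approaching (rel speed -2 <= 0)
Pair (1,2): pos 2,4 vel 4,-4 -> gap=2, closing at 8/unit, collide at t=1/4
Pair (2,3): pos 4,8 vel -4,-2 -> not approaching (rel speed -2 <= 0)
Earliest collision: t=1/4 between 1 and 2

Answer: 1/4 1 2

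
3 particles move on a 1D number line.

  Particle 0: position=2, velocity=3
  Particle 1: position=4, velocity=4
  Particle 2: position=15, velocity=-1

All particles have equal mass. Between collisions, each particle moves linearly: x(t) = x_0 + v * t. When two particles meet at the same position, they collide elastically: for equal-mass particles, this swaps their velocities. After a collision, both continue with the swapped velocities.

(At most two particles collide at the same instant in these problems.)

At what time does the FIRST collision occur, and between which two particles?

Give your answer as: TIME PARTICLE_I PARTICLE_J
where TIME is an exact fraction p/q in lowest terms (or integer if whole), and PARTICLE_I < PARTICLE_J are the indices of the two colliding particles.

Pair (0,1): pos 2,4 vel 3,4 -> not approaching (rel speed -1 <= 0)
Pair (1,2): pos 4,15 vel 4,-1 -> gap=11, closing at 5/unit, collide at t=11/5
Earliest collision: t=11/5 between 1 and 2

Answer: 11/5 1 2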